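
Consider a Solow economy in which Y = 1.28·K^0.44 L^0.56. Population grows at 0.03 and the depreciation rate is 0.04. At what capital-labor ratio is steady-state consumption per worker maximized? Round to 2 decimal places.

Break-even investment rate: n + δ = 0.03 + 0.04 = 0.07.
Setting f'(k) = n+δ gives 0.44·1.28·k^(0.44−1) = 0.07, hence k_gold = (0.44·1.28/0.07)^(1/0.56) ≈ 41.4076.

k_gold ≈ 41.41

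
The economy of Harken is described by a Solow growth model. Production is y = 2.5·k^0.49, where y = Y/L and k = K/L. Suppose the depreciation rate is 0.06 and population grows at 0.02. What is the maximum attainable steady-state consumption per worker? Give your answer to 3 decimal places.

c_gold ≈ 17.542

Break-even investment rate: n + δ = 0.02 + 0.06 = 0.08.
Setting f'(k) = n+δ gives 0.49·2.5·k^(0.49−1) = 0.08, hence k_gold = (0.49·2.5/0.08)^(1/0.51) ≈ 210.6783.
y_gold = 2.5·210.6783^0.49 ≈ 34.3965.
c_gold = y_gold − (n+δ)·k_gold = 34.3965 − 0.08·210.6783 ≈ 17.5422.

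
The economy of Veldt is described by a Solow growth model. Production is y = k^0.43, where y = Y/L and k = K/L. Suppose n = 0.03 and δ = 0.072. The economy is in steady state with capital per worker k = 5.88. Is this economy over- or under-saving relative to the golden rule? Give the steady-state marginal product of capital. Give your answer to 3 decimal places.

under-saving; MPK ≈ 0.157

The effective depreciation rate is n + δ = 0.03 + 0.072 = 0.102.
MPK = 0.43·k^(0.43−1) = 0.43·5.88^(-0.57) ≈ 0.1566.
MPK > 0.102, so the economy is dynamically efficient (under-saving).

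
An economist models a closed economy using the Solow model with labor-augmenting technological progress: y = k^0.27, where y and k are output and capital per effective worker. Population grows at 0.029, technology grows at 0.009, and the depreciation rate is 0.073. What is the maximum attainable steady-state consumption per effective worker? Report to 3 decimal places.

n + g + δ = 0.029 + 0.009 + 0.073 = 0.111.
Golden rule sets MPK = n+g+δ: 0.27·k^(0.27−1) = 0.111, so k_gold = (0.27/0.111)^(1/0.73) ≈ 3.3793.
y_gold = 3.3793^0.27 ≈ 1.3893.
c_gold = y_gold − (n+g+δ)·k_gold = 1.3893 − 0.111·3.3793 ≈ 1.0142.

c_gold ≈ 1.014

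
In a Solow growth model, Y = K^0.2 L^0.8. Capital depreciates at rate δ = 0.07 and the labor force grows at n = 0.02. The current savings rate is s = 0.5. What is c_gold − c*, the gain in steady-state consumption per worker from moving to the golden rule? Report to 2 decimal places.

Δc ≈ 0.21

The effective depreciation rate is n + δ = 0.02 + 0.07 = 0.09.
Current steady state (s = 0.5): k* = (0.5/0.09)^(1/0.8) ≈ 8.5292, y* = 8.5292^0.2 ≈ 1.5353, c* = (1−0.5)·1.5353 ≈ 0.7676.
Maximizing c = f(k) − (n+δ)·k gives f'(k) = n+δ, i.e. 0.2·k^(0.2−1) = 0.09, so k_gold = (0.2/0.09)^(1/0.8) ≈ 2.7132.
y_gold = 2.7132^0.2 ≈ 1.2209, c_gold = y_gold − 0.09·k_gold ≈ 0.9768.
Gain: Δc = 0.9768 − 0.7676 ≈ 0.2091.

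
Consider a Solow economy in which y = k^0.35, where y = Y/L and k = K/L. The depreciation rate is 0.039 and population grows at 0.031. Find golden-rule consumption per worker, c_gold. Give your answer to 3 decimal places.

c_gold ≈ 1.546

The effective depreciation rate is n + δ = 0.031 + 0.039 = 0.07.
At the golden rule the marginal product of capital equals n+δ: 0.35·k^(0.35−1) = 0.07. Solving, k_gold = (0.35/0.07)^(1/0.65) ≈ 11.8943.
y_gold = 11.8943^0.35 ≈ 2.3789.
c_gold = y_gold − (n+δ)·k_gold = 2.3789 − 0.07·11.8943 ≈ 1.5463.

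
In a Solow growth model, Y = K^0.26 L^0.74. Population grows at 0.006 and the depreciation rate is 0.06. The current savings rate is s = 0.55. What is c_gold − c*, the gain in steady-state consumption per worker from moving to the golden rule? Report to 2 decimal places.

Δc ≈ 0.25

Capital per worker breaks even when investment replaces (n + δ)·k; here n + δ = 0.066.
Current steady state (s = 0.55): k* = (0.55/0.066)^(1/0.74) ≈ 17.5529, y* = 17.5529^0.26 ≈ 2.1064, c* = (1−0.55)·2.1064 ≈ 0.9479.
Setting f'(k) = n+δ gives 0.26·k^(0.26−1) = 0.066, hence k_gold = (0.26/0.066)^(1/0.74) ≈ 6.3773.
y_gold = 6.3773^0.26 ≈ 1.6188, c_gold = y_gold − 0.066·k_gold ≈ 1.1979.
Gain: Δc = 1.1979 − 0.9479 ≈ 0.2501.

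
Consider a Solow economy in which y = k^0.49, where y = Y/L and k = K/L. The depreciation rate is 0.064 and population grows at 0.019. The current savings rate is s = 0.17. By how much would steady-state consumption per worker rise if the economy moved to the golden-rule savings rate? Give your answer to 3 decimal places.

n + δ = 0.019 + 0.064 = 0.083.
Current steady state (s = 0.17): k* = (0.17/0.083)^(1/0.51) ≈ 4.0788, y* = 4.0788^0.49 ≈ 1.9914, c* = (1−0.17)·1.9914 ≈ 1.6529.
Maximizing c = f(k) − (n+δ)·k gives f'(k) = n+δ, i.e. 0.49·k^(0.49−1) = 0.083, so k_gold = (0.49/0.083)^(1/0.51) ≈ 32.5084.
y_gold = 32.5084^0.49 ≈ 5.5065, c_gold = y_gold − 0.083·k_gold ≈ 2.8083.
Gain: Δc = 2.8083 − 1.6529 ≈ 1.1555.

Δc ≈ 1.155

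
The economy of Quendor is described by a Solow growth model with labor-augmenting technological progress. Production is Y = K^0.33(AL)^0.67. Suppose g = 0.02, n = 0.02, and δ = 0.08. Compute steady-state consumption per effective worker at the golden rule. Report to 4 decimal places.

n + g + δ = 0.02 + 0.02 + 0.08 = 0.12.
At the golden rule the marginal product of capital equals n+g+δ: 0.33·k^(0.33−1) = 0.12. Solving, k_gold = (0.33/0.12)^(1/0.67) ≈ 4.5261.
y_gold = 4.5261^0.33 ≈ 1.6458.
c_gold = y_gold − (n+g+δ)·k_gold = 1.6458 − 0.12·4.5261 ≈ 1.1027.

c_gold ≈ 1.1027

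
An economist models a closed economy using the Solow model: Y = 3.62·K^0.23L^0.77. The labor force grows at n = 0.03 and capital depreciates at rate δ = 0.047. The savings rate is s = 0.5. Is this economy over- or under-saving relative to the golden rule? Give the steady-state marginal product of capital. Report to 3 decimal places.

The effective depreciation rate is n + δ = 0.03 + 0.047 = 0.077.
Steady-state k*: s·A·k^0.23 = 0.077·k gives k* = (0.5·3.62/0.077)^(1/0.77) ≈ 60.3620.
MPK = 0.23·3.62·60.3620^(-0.77) ≈ 0.0354.
MPK < n+δ = 0.077, so the economy is dynamically inefficient (over-saving).

over-saving; MPK ≈ 0.035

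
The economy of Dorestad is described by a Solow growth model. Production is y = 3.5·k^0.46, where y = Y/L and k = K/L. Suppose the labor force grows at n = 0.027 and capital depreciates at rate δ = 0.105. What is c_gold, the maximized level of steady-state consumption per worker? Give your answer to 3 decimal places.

c_gold ≈ 15.914

n + δ = 0.027 + 0.105 = 0.132.
Setting f'(k) = n+δ gives 0.46·3.5·k^(0.46−1) = 0.132, hence k_gold = (0.46·3.5/0.132)^(1/0.54) ≈ 102.7017.
y_gold = 3.5·102.7017^0.46 ≈ 29.4709.
c_gold = y_gold − (n+δ)·k_gold = 29.4709 − 0.132·102.7017 ≈ 15.9143.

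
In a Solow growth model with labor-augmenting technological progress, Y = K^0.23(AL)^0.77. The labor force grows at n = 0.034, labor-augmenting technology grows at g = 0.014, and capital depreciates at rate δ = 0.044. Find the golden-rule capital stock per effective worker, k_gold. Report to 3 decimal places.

k_gold ≈ 3.287

n + g + δ = 0.034 + 0.014 + 0.044 = 0.092.
Maximizing c = f(k) − (n+g+δ)·k gives f'(k) = n+g+δ, i.e. 0.23·k^(0.23−1) = 0.092, so k_gold = (0.23/0.092)^(1/0.77) ≈ 3.2870.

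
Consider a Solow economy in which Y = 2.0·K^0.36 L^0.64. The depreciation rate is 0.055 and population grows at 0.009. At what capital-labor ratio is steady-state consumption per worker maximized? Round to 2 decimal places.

Capital per worker breaks even when investment replaces (n + δ)·k; here n + δ = 0.064.
Maximizing c = f(k) − (n+δ)·k gives f'(k) = n+δ, i.e. 0.36·2.0·k^(0.36−1) = 0.064, so k_gold = (0.36·2.0/0.064)^(1/0.64) ≈ 43.8961.

k_gold ≈ 43.90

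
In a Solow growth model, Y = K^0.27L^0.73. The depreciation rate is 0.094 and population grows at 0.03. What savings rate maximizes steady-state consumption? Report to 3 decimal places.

Capital per worker breaks even when investment replaces (n + δ)·k; here n + δ = 0.124.
At the golden rule MPK = n+δ, and in any Cobb-Douglas steady state s = (n+δ)·k/y = MPK·k/y = capital's share 0.27.

s_gold = 0.270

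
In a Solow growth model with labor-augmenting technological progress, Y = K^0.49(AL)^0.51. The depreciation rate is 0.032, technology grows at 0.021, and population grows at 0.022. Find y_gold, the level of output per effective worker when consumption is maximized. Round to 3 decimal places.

Break-even investment rate: n + g + δ = 0.022 + 0.021 + 0.032 = 0.075.
Golden rule sets MPK = n+g+δ: 0.49·k^(0.49−1) = 0.075, so k_gold = (0.49/0.075)^(1/0.51) ≈ 39.6555.
Output: y_gold = k_gold^0.49 = 39.6555^0.49 ≈ 6.0697.

y_gold ≈ 6.070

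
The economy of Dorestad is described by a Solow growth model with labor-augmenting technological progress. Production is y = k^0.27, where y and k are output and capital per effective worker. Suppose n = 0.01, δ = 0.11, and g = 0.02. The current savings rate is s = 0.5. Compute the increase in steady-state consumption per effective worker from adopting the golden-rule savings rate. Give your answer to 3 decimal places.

Δc ≈ 0.130

n + g + δ = 0.01 + 0.02 + 0.11 = 0.14.
Current steady state (s = 0.5): k* = (0.5/0.14)^(1/0.73) ≈ 5.7190, y* = 5.7190^0.27 ≈ 1.6013, c* = (1−0.5)·1.6013 ≈ 0.8007.
Maximizing c = f(k) − (n+g+δ)·k gives f'(k) = n+g+δ, i.e. 0.27·k^(0.27−1) = 0.14, so k_gold = (0.27/0.14)^(1/0.73) ≈ 2.4589.
y_gold = 2.4589^0.27 ≈ 1.2750, c_gold = y_gold − 0.14·k_gold ≈ 0.9307.
Gain: Δc = 0.9307 − 0.8007 ≈ 0.1301.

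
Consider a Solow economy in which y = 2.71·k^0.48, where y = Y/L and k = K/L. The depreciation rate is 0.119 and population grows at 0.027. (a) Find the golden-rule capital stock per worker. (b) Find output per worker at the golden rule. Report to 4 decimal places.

The effective depreciation rate is n + δ = 0.027 + 0.119 = 0.146.
Maximizing c = f(k) − (n+δ)·k gives f'(k) = n+δ, i.e. 0.48·2.71·k^(0.48−1) = 0.146, so k_gold = (0.48·2.71/0.146)^(1/0.52) ≈ 67.0887.
y_gold = 2.71·67.0887^0.48 ≈ 20.4061.

(a) k_gold ≈ 67.0887; (b) y_gold ≈ 20.4061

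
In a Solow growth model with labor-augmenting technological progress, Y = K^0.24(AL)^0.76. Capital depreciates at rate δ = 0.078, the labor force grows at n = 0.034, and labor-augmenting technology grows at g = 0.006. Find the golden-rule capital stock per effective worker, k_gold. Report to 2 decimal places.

k_gold ≈ 2.55

Break-even investment rate: n + g + δ = 0.034 + 0.006 + 0.078 = 0.118.
At the golden rule the marginal product of capital equals n+g+δ: 0.24·k^(0.24−1) = 0.118. Solving, k_gold = (0.24/0.118)^(1/0.76) ≈ 2.5451.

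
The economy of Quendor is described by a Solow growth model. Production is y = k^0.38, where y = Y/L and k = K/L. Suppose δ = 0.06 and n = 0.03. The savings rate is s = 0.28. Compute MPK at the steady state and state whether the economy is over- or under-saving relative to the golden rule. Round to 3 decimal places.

The effective depreciation rate is n + δ = 0.03 + 0.06 = 0.09.
Steady-state k*: s·k^0.38 = 0.09·k gives k* = (0.28/0.09)^(1/0.62) ≈ 6.2377.
MPK = 0.38·6.2377^(-0.62) ≈ 0.1221.
MPK > n+δ = 0.09, so the economy is dynamically efficient (under-saving).

under-saving; MPK ≈ 0.122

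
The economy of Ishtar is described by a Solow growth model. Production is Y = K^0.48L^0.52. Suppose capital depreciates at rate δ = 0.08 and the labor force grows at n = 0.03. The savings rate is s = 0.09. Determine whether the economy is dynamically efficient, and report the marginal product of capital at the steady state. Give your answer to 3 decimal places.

dynamically efficient; MPK ≈ 0.587

Break-even investment rate: n + δ = 0.03 + 0.08 = 0.11.
Steady-state k*: s·k^0.48 = 0.11·k gives k* = (0.09/0.11)^(1/0.52) ≈ 0.6798.
MPK = 0.48·0.6798^(-0.52) ≈ 0.5867.
MPK > n+δ = 0.11, so the economy is dynamically efficient (under-saving).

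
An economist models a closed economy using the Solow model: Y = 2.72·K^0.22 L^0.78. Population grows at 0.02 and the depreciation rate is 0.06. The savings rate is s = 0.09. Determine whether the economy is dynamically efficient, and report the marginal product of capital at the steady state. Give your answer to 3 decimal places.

Break-even investment rate: n + δ = 0.02 + 0.06 = 0.08.
Steady-state k*: s·A·k^0.22 = 0.08·k gives k* = (0.09·2.72/0.08)^(1/0.78) ≈ 4.1949.
MPK = 0.22·2.72·4.1949^(-0.78) ≈ 0.1956.
MPK > n+δ = 0.08, so the economy is dynamically efficient (under-saving).

dynamically efficient; MPK ≈ 0.196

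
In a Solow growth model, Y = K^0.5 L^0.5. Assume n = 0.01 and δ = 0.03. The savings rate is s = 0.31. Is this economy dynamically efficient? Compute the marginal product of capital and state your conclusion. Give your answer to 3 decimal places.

The effective depreciation rate is n + δ = 0.01 + 0.03 = 0.04.
Steady-state k*: s·k^0.5 = 0.04·k gives k* = (0.31/0.04)^(1/0.5) ≈ 60.0625.
MPK = 0.5·60.0625^(-0.5) ≈ 0.0645.
MPK > n+δ = 0.04, so the economy is dynamically efficient (under-saving).

dynamically efficient; MPK ≈ 0.065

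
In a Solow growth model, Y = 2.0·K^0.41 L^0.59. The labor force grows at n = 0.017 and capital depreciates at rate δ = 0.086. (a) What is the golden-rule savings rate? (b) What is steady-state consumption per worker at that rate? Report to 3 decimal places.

Break-even investment rate: n + δ = 0.017 + 0.086 = 0.103.
For Cobb-Douglas, s_gold equals capital's share: s_gold = 0.41.
At the golden rule the marginal product of capital equals n+δ: 0.41·2.0·k^(0.41−1) = 0.103. Solving, k_gold = (0.41·2.0/0.103)^(1/0.59) ≈ 33.6573.
y_gold = 2.0·33.6573^0.41 ≈ 8.4554; c_gold = (1−0.41)·y_gold ≈ 4.9887.

(a) s_gold = 0.410; (b) c_gold ≈ 4.989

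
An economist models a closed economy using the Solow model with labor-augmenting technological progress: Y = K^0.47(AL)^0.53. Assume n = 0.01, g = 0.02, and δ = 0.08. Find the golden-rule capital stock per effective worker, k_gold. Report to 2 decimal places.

k_gold ≈ 15.49

Capital per effective worker breaks even when investment replaces (n + g + δ)·k; here n + g + δ = 0.11.
Maximizing c = f(k) − (n+g+δ)·k gives f'(k) = n+g+δ, i.e. 0.47·k^(0.47−1) = 0.11, so k_gold = (0.47/0.11)^(1/0.53) ≈ 15.4885.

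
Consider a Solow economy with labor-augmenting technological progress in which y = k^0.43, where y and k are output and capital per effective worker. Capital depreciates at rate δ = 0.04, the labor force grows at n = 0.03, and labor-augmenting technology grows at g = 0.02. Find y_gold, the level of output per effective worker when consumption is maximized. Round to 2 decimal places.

y_gold ≈ 3.25

Capital per effective worker breaks even when investment replaces (n + g + δ)·k; here n + g + δ = 0.09.
Setting f'(k) = n+g+δ gives 0.43·k^(0.43−1) = 0.09, hence k_gold = (0.43/0.09)^(1/0.57) ≈ 15.5462.
Output: y_gold = k_gold^0.43 = 15.5462^0.43 ≈ 3.2539.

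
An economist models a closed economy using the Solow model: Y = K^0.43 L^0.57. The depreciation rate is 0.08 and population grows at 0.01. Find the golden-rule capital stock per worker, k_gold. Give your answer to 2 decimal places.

Capital per worker breaks even when investment replaces (n + δ)·k; here n + δ = 0.09.
Setting f'(k) = n+δ gives 0.43·k^(0.43−1) = 0.09, hence k_gold = (0.43/0.09)^(1/0.57) ≈ 15.5462.

k_gold ≈ 15.55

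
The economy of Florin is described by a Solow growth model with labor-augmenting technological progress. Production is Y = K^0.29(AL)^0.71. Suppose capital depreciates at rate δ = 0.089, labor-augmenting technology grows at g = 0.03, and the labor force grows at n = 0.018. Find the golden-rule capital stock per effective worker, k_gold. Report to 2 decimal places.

n + g + δ = 0.018 + 0.03 + 0.089 = 0.137.
Golden rule sets MPK = n+g+δ: 0.29·k^(0.29−1) = 0.137, so k_gold = (0.29/0.137)^(1/0.71) ≈ 2.8754.

k_gold ≈ 2.88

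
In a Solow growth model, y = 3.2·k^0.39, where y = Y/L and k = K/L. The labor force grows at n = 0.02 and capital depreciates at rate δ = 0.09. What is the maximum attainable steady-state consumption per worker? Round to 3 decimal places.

c_gold ≈ 9.223

The effective depreciation rate is n + δ = 0.02 + 0.09 = 0.11.
Setting f'(k) = n+δ gives 0.39·3.2·k^(0.39−1) = 0.11, hence k_gold = (0.39·3.2/0.11)^(1/0.61) ≈ 53.6063.
y_gold = 3.2·53.6063^0.39 ≈ 15.1197.
c_gold = y_gold − (n+δ)·k_gold = 15.1197 − 0.11·53.6063 ≈ 9.2230.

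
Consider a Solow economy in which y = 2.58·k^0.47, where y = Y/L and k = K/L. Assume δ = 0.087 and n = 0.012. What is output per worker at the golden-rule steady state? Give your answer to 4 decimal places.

Capital per worker breaks even when investment replaces (n + δ)·k; here n + δ = 0.099.
Golden rule sets MPK = n+δ: 0.47·2.58·k^(0.47−1) = 0.099, so k_gold = (0.47·2.58/0.099)^(1/0.53) ≈ 112.9758.
Output: y_gold = 2.58·k_gold^0.47 = 2.58·112.9758^0.47 ≈ 23.7970.

y_gold ≈ 23.7970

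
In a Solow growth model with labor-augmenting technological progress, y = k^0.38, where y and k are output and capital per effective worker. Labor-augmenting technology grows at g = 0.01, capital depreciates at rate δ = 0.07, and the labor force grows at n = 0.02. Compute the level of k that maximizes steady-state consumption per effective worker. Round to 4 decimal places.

Capital per effective worker breaks even when investment replaces (n + g + δ)·k; here n + g + δ = 0.1.
Golden rule sets MPK = n+g+δ: 0.38·k^(0.38−1) = 0.1, so k_gold = (0.38/0.1)^(1/0.62) ≈ 8.6126.

k_gold ≈ 8.6126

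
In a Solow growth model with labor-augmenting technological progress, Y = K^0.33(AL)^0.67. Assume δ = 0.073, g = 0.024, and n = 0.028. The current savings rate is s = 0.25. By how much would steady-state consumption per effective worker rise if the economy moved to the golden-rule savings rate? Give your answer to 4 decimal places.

The effective depreciation rate is n + g + δ = 0.028 + 0.024 + 0.073 = 0.125.
Current steady state (s = 0.25): k* = (0.25/0.125)^(1/0.67) ≈ 2.8138, y* = 2.8138^0.33 ≈ 1.4069, c* = (1−0.25)·1.4069 ≈ 1.0552.
Golden rule sets MPK = n+g+δ: 0.33·k^(0.33−1) = 0.125, so k_gold = (0.33/0.125)^(1/0.67) ≈ 4.2585.
y_gold = 4.2585^0.33 ≈ 1.6131, c_gold = y_gold − 0.125·k_gold ≈ 1.0808.
Gain: Δc = 1.0808 − 1.0552 ≈ 0.0256.

Δc ≈ 0.0256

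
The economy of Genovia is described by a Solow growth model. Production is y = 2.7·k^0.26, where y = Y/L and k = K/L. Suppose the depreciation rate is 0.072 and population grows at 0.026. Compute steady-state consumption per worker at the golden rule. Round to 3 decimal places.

c_gold ≈ 3.991

The effective depreciation rate is n + δ = 0.026 + 0.072 = 0.098.
At the golden rule the marginal product of capital equals n+δ: 0.26·2.7·k^(0.26−1) = 0.098. Solving, k_gold = (0.26·2.7/0.098)^(1/0.74) ≈ 14.3072.
y_gold = 2.7·14.3072^0.26 ≈ 5.3927.
c_gold = y_gold − (n+δ)·k_gold = 5.3927 − 0.098·14.3072 ≈ 3.9906.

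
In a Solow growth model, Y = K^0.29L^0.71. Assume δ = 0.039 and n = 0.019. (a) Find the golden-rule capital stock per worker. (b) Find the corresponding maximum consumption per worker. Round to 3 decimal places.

The effective depreciation rate is n + δ = 0.019 + 0.039 = 0.058.
Setting f'(k) = n+δ gives 0.29·k^(0.29−1) = 0.058, hence k_gold = (0.29/0.058)^(1/0.71) ≈ 9.6486.
y_gold = 9.6486^0.29 ≈ 1.9297; c_gold = y_gold − 0.058·k_gold ≈ 1.3701.

(a) k_gold ≈ 9.649; (b) c_gold ≈ 1.370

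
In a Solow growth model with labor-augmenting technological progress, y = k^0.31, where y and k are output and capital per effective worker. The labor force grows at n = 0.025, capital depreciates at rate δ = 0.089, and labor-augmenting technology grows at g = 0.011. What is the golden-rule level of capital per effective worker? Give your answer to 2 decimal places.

n + g + δ = 0.025 + 0.011 + 0.089 = 0.125.
Setting f'(k) = n+g+δ gives 0.31·k^(0.31−1) = 0.125, hence k_gold = (0.31/0.125)^(1/0.69) ≈ 3.7297.

k_gold ≈ 3.73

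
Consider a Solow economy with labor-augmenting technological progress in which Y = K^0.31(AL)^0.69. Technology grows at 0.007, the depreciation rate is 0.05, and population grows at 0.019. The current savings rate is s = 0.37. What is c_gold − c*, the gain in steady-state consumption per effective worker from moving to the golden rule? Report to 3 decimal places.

Δc ≈ 0.015

Break-even investment rate: n + g + δ = 0.019 + 0.007 + 0.05 = 0.076.
Current steady state (s = 0.37): k* = (0.37/0.076)^(1/0.69) ≈ 9.9132, y* = 9.9132^0.31 ≈ 2.0362, c* = (1−0.37)·2.0362 ≈ 1.2828.
Golden rule sets MPK = n+g+δ: 0.31·k^(0.31−1) = 0.076, so k_gold = (0.31/0.076)^(1/0.69) ≈ 7.6710.
y_gold = 7.6710^0.31 ≈ 1.8806, c_gold = y_gold − 0.076·k_gold ≈ 1.2976.
Gain: Δc = 1.2976 − 1.2828 ≈ 0.0148.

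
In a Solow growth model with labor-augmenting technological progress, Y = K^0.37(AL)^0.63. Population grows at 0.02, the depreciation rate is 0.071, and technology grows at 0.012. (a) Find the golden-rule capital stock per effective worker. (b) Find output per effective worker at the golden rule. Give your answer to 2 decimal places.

(a) k_gold ≈ 7.61; (b) y_gold ≈ 2.12

Capital per effective worker breaks even when investment replaces (n + g + δ)·k; here n + g + δ = 0.103.
Golden rule sets MPK = n+g+δ: 0.37·k^(0.37−1) = 0.103, so k_gold = (0.37/0.103)^(1/0.63) ≈ 7.6126.
y_gold = 7.6126^0.37 ≈ 2.1192.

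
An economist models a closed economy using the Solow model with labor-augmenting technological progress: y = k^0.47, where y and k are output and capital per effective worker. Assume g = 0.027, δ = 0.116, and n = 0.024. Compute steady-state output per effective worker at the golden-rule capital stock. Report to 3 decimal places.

y_gold ≈ 2.503

Break-even investment rate: n + g + δ = 0.024 + 0.027 + 0.116 = 0.167.
Maximizing c = f(k) − (n+g+δ)·k gives f'(k) = n+g+δ, i.e. 0.47·k^(0.47−1) = 0.167, so k_gold = (0.47/0.167)^(1/0.53) ≈ 7.0451.
Output: y_gold = k_gold^0.47 = 7.0451^0.47 ≈ 2.5033.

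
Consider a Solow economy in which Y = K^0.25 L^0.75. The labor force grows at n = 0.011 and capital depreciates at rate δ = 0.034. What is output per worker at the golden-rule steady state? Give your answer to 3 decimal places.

y_gold ≈ 1.771

The effective depreciation rate is n + δ = 0.011 + 0.034 = 0.045.
At the golden rule the marginal product of capital equals n+δ: 0.25·k^(0.25−1) = 0.045. Solving, k_gold = (0.25/0.045)^(1/0.75) ≈ 9.8394.
Output: y_gold = k_gold^0.25 = 9.8394^0.25 ≈ 1.7711.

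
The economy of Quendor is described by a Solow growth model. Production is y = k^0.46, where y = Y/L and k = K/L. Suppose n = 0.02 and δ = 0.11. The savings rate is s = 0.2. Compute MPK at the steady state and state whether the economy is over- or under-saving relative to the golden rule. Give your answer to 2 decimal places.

Capital per worker breaks even when investment replaces (n + δ)·k; here n + δ = 0.13.
Steady-state k*: s·k^0.46 = 0.13·k gives k* = (0.2/0.13)^(1/0.54) ≈ 2.2205.
MPK = 0.46·2.2205^(-0.54) ≈ 0.2990.
MPK > n+δ = 0.13, so the economy is dynamically efficient (under-saving).

under-saving; MPK ≈ 0.30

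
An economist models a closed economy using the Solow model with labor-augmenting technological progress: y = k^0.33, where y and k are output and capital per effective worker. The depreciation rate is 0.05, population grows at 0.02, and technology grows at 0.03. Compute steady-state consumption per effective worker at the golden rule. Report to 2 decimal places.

c_gold ≈ 1.21

n + g + δ = 0.02 + 0.03 + 0.05 = 0.1.
Maximizing c = f(k) − (n+g+δ)·k gives f'(k) = n+g+δ, i.e. 0.33·k^(0.33−1) = 0.1, so k_gold = (0.33/0.1)^(1/0.67) ≈ 5.9416.
y_gold = 5.9416^0.33 ≈ 1.8005.
c_gold = y_gold − (n+g+δ)·k_gold = 1.8005 − 0.1·5.9416 ≈ 1.2063.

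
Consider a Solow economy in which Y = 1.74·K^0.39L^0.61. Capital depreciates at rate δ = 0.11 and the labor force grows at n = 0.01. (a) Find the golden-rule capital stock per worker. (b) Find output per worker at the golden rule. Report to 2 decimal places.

(a) k_gold ≈ 17.12; (b) y_gold ≈ 5.27

n + δ = 0.01 + 0.11 = 0.12.
Setting f'(k) = n+δ gives 0.39·1.74·k^(0.39−1) = 0.12, hence k_gold = (0.39·1.74/0.12)^(1/0.61) ≈ 17.1197.
y_gold = 1.74·17.1197^0.39 ≈ 5.2676.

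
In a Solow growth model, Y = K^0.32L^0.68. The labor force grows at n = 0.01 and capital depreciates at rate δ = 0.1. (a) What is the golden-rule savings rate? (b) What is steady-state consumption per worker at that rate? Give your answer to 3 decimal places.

(a) s_gold = 0.320; (b) c_gold ≈ 1.124

n + δ = 0.01 + 0.1 = 0.11.
For Cobb-Douglas, s_gold equals capital's share: s_gold = 0.32.
Golden rule sets MPK = n+δ: 0.32·k^(0.32−1) = 0.11, so k_gold = (0.32/0.11)^(1/0.68) ≈ 4.8083.
y_gold = 4.8083^0.32 ≈ 1.6529; c_gold = (1−0.32)·y_gold ≈ 1.1240.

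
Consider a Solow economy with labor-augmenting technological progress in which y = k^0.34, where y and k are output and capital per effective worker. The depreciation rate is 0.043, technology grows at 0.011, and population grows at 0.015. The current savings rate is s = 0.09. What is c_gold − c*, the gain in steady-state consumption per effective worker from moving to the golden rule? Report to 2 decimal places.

Δc ≈ 0.46

n + g + δ = 0.015 + 0.011 + 0.043 = 0.069.
Current steady state (s = 0.09): k* = (0.09/0.069)^(1/0.66) ≈ 1.4957, y* = 1.4957^0.34 ≈ 1.1467, c* = (1−0.09)·1.1467 ≈ 1.0435.
Golden rule sets MPK = n+g+δ: 0.34·k^(0.34−1) = 0.069, so k_gold = (0.34/0.069)^(1/0.66) ≈ 11.2057.
y_gold = 11.2057^0.34 ≈ 2.2741, c_gold = y_gold − 0.069·k_gold ≈ 1.5009.
Gain: Δc = 1.5009 − 1.0435 ≈ 0.4574.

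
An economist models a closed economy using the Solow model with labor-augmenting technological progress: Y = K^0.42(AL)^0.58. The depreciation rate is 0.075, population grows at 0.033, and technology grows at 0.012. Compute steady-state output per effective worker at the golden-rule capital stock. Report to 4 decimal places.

y_gold ≈ 2.4773

Capital per effective worker breaks even when investment replaces (n + g + δ)·k; here n + g + δ = 0.12.
Setting f'(k) = n+g+δ gives 0.42·k^(0.42−1) = 0.12, hence k_gold = (0.42/0.12)^(1/0.58) ≈ 8.6706.
Output: y_gold = k_gold^0.42 = 8.6706^0.42 ≈ 2.4773.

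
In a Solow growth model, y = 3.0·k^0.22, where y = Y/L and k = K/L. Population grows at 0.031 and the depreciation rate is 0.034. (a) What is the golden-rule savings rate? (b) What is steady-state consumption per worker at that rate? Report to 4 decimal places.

(a) s_gold = 0.2200; (b) c_gold ≈ 4.4992

Capital per worker breaks even when investment replaces (n + δ)·k; here n + δ = 0.065.
For Cobb-Douglas, s_gold equals capital's share: s_gold = 0.22.
Setting f'(k) = n+δ gives 0.22·3.0·k^(0.22−1) = 0.065, hence k_gold = (0.22·3.0/0.065)^(1/0.78) ≈ 19.5232.
y_gold = 3.0·19.5232^0.22 ≈ 5.7682; c_gold = (1−0.22)·y_gold ≈ 4.4992.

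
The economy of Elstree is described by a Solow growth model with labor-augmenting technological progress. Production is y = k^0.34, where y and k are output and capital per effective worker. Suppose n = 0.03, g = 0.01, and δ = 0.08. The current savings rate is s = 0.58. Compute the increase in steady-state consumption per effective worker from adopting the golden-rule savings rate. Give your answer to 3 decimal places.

Δc ≈ 0.183

Break-even investment rate: n + g + δ = 0.03 + 0.01 + 0.08 = 0.12.
Current steady state (s = 0.58): k* = (0.58/0.12)^(1/0.66) ≈ 10.8827, y* = 10.8827^0.34 ≈ 2.2516, c* = (1−0.58)·2.2516 ≈ 0.9457.
Maximizing c = f(k) − (n+g+δ)·k gives f'(k) = n+g+δ, i.e. 0.34·k^(0.34−1) = 0.12, so k_gold = (0.34/0.12)^(1/0.66) ≈ 4.8451.
y_gold = 4.8451^0.34 ≈ 1.7100, c_gold = y_gold − 0.12·k_gold ≈ 1.1286.
Gain: Δc = 1.1286 − 0.9457 ≈ 0.1829.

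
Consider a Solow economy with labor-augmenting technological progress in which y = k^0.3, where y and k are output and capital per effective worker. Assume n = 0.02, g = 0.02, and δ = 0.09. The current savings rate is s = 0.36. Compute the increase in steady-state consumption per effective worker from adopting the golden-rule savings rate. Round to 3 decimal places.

Δc ≈ 0.011

The effective depreciation rate is n + g + δ = 0.02 + 0.02 + 0.09 = 0.13.
Current steady state (s = 0.36): k* = (0.36/0.13)^(1/0.7) ≈ 4.2849, y* = 4.2849^0.3 ≈ 1.5473, c* = (1−0.36)·1.5473 ≈ 0.9903.
Maximizing c = f(k) − (n+g+δ)·k gives f'(k) = n+g+δ, i.e. 0.3·k^(0.3−1) = 0.13, so k_gold = (0.3/0.13)^(1/0.7) ≈ 3.3024.
y_gold = 3.3024^0.3 ≈ 1.4310, c_gold = y_gold − 0.13·k_gold ≈ 1.0017.
Gain: Δc = 1.0017 − 0.9903 ≈ 0.0114.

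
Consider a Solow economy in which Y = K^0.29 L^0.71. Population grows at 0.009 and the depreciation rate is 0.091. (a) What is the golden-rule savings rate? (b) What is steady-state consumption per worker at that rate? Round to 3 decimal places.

(a) s_gold = 0.290; (b) c_gold ≈ 1.097

n + δ = 0.009 + 0.091 = 0.1.
For Cobb-Douglas, s_gold equals capital's share: s_gold = 0.29.
Setting f'(k) = n+δ gives 0.29·k^(0.29−1) = 0.1, hence k_gold = (0.29/0.1)^(1/0.71) ≈ 4.4799.
y_gold = 4.4799^0.29 ≈ 1.5448; c_gold = (1−0.29)·y_gold ≈ 1.0968.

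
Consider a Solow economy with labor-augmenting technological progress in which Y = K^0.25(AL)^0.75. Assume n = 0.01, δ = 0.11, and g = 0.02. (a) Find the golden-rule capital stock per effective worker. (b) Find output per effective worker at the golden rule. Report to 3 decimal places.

(a) k_gold ≈ 2.166; (b) y_gold ≈ 1.213

Capital per effective worker breaks even when investment replaces (n + g + δ)·k; here n + g + δ = 0.14.
Golden rule sets MPK = n+g+δ: 0.25·k^(0.25−1) = 0.14, so k_gold = (0.25/0.14)^(1/0.75) ≈ 2.1665.
y_gold = 2.1665^0.25 ≈ 1.2132.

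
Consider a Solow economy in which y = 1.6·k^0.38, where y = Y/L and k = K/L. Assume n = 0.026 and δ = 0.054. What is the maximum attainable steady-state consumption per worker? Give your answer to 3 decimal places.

The effective depreciation rate is n + δ = 0.026 + 0.054 = 0.08.
Setting f'(k) = n+δ gives 0.38·1.6·k^(0.38−1) = 0.08, hence k_gold = (0.38·1.6/0.08)^(1/0.62) ≈ 26.3431.
y_gold = 1.6·26.3431^0.38 ≈ 5.5459.
c_gold = y_gold − (n+δ)·k_gold = 5.5459 − 0.08·26.3431 ≈ 3.4385.

c_gold ≈ 3.438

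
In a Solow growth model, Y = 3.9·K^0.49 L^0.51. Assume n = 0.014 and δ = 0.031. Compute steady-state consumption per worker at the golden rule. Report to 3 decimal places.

c_gold ≈ 72.919

The effective depreciation rate is n + δ = 0.014 + 0.031 = 0.045.
Golden rule sets MPK = n+δ: 0.49·3.9·k^(0.49−1) = 0.045, so k_gold = (0.49·3.9/0.045)^(1/0.51) ≈ 1556.8663.
y_gold = 3.9·1556.8663^0.49 ≈ 142.9775.
c_gold = y_gold − (n+δ)·k_gold = 142.9775 − 0.045·1556.8663 ≈ 72.9185.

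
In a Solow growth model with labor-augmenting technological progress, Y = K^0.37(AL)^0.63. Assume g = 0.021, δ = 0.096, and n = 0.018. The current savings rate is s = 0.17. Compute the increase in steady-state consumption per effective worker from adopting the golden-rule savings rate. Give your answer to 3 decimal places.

Δc ≈ 0.189

Break-even investment rate: n + g + δ = 0.018 + 0.021 + 0.096 = 0.135.
Current steady state (s = 0.17): k* = (0.17/0.135)^(1/0.63) ≈ 1.4418, y* = 1.4418^0.37 ≈ 1.1450, c* = (1−0.17)·1.1450 ≈ 0.9503.
At the golden rule the marginal product of capital equals n+g+δ: 0.37·k^(0.37−1) = 0.135. Solving, k_gold = (0.37/0.135)^(1/0.63) ≈ 4.9548.
y_gold = 4.9548^0.37 ≈ 1.8078, c_gold = y_gold − 0.135·k_gold ≈ 1.1389.
Gain: Δc = 1.1389 − 0.9503 ≈ 0.1886.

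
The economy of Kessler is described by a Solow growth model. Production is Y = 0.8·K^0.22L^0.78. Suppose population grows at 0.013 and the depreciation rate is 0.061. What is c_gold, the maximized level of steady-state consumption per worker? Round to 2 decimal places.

The effective depreciation rate is n + δ = 0.013 + 0.061 = 0.074.
Maximizing c = f(k) − (n+δ)·k gives f'(k) = n+δ, i.e. 0.22·0.8·k^(0.22−1) = 0.074, so k_gold = (0.22·0.8/0.074)^(1/0.78) ≈ 3.0368.
y_gold = 0.8·3.0368^0.22 ≈ 1.0215.
c_gold = y_gold − (n+δ)·k_gold = 1.0215 − 0.074·3.0368 ≈ 0.7967.

c_gold ≈ 0.80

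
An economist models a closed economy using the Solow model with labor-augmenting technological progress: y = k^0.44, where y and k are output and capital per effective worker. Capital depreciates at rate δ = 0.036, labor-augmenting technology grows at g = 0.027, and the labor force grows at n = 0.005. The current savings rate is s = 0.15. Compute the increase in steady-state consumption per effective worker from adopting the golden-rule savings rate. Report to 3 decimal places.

Δc ≈ 0.846

Break-even investment rate: n + g + δ = 0.005 + 0.027 + 0.036 = 0.068.
Current steady state (s = 0.15): k* = (0.15/0.068)^(1/0.56) ≈ 4.1071, y* = 4.1071^0.44 ≈ 1.8619, c* = (1−0.15)·1.8619 ≈ 1.5826.
At the golden rule the marginal product of capital equals n+g+δ: 0.44·k^(0.44−1) = 0.068. Solving, k_gold = (0.44/0.068)^(1/0.56) ≈ 28.0617.
y_gold = 28.0617^0.44 ≈ 4.3368, c_gold = y_gold − 0.068·k_gold ≈ 2.4286.
Gain: Δc = 2.4286 − 1.5826 ≈ 0.8460.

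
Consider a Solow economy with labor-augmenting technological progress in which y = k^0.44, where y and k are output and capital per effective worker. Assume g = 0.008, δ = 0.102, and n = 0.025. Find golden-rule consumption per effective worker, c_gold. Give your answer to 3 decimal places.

Break-even investment rate: n + g + δ = 0.025 + 0.008 + 0.102 = 0.135.
Maximizing c = f(k) − (n+g+δ)·k gives f'(k) = n+g+δ, i.e. 0.44·k^(0.44−1) = 0.135, so k_gold = (0.44/0.135)^(1/0.56) ≈ 8.2468.
y_gold = 8.2468^0.44 ≈ 2.5303.
c_gold = y_gold − (n+g+δ)·k_gold = 2.5303 − 0.135·8.2468 ≈ 1.4169.

c_gold ≈ 1.417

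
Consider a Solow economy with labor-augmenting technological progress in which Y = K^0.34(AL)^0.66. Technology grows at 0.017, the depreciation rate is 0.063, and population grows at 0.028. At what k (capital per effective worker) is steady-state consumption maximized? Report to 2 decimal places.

k_gold ≈ 5.68

Break-even investment rate: n + g + δ = 0.028 + 0.017 + 0.063 = 0.108.
Setting f'(k) = n+g+δ gives 0.34·k^(0.34−1) = 0.108, hence k_gold = (0.34/0.108)^(1/0.66) ≈ 5.6837.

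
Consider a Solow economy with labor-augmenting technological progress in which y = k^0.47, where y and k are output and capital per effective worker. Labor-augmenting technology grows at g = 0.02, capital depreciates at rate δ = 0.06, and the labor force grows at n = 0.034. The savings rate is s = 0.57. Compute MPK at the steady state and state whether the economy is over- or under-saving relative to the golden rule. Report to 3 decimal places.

n + g + δ = 0.034 + 0.02 + 0.06 = 0.114.
Steady-state k*: s·k^0.47 = 0.114·k gives k* = (0.57/0.114)^(1/0.53) ≈ 20.8359.
MPK = 0.47·20.8359^(-0.53) ≈ 0.0940.
MPK < n+g+δ = 0.114, so the economy is dynamically inefficient (over-saving).

over-saving; MPK ≈ 0.094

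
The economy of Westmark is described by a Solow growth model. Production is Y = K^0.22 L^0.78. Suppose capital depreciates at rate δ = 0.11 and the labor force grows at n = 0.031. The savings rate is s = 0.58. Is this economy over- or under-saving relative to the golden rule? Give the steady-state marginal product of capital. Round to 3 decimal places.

Break-even investment rate: n + δ = 0.031 + 0.11 = 0.141.
Steady-state k*: s·k^0.22 = 0.141·k gives k* = (0.58/0.141)^(1/0.78) ≈ 6.1298.
MPK = 0.22·6.1298^(-0.78) ≈ 0.0535.
MPK < n+δ = 0.141, so the economy is dynamically inefficient (over-saving).

over-saving; MPK ≈ 0.053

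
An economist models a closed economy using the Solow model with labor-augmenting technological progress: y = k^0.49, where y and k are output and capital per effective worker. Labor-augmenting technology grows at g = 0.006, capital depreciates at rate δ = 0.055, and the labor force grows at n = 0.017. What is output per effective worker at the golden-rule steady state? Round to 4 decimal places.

The effective depreciation rate is n + g + δ = 0.017 + 0.006 + 0.055 = 0.078.
Maximizing c = f(k) − (n+g+δ)·k gives f'(k) = n+g+δ, i.e. 0.49·k^(0.49−1) = 0.078, so k_gold = (0.49/0.078)^(1/0.51) ≈ 36.7202.
Output: y_gold = k_gold^0.49 = 36.7202^0.49 ≈ 5.8453.

y_gold ≈ 5.8453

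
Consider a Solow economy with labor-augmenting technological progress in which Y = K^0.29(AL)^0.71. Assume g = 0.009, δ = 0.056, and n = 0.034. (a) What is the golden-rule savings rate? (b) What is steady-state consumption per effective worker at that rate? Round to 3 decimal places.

(a) s_gold = 0.290; (b) c_gold ≈ 1.101

Break-even investment rate: n + g + δ = 0.034 + 0.009 + 0.056 = 0.099.
For Cobb-Douglas, s_gold equals capital's share: s_gold = 0.29.
At the golden rule the marginal product of capital equals n+g+δ: 0.29·k^(0.29−1) = 0.099. Solving, k_gold = (0.29/0.099)^(1/0.71) ≈ 4.5437.
y_gold = 4.5437^0.29 ≈ 1.5511; c_gold = (1−0.29)·y_gold ≈ 1.1013.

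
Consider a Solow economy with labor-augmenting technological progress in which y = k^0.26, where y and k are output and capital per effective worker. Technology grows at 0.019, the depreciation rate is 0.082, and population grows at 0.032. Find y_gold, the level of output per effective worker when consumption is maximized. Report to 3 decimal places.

y_gold ≈ 1.266

Break-even investment rate: n + g + δ = 0.032 + 0.019 + 0.082 = 0.133.
Maximizing c = f(k) − (n+g+δ)·k gives f'(k) = n+g+δ, i.e. 0.26·k^(0.26−1) = 0.133, so k_gold = (0.26/0.133)^(1/0.74) ≈ 2.4740.
Output: y_gold = k_gold^0.26 = 2.4740^0.26 ≈ 1.2656.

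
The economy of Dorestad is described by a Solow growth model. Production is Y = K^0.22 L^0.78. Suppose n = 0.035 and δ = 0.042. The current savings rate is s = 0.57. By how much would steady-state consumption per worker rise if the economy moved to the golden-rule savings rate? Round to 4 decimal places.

The effective depreciation rate is n + δ = 0.035 + 0.042 = 0.077.
Current steady state (s = 0.57): k* = (0.57/0.077)^(1/0.78) ≈ 13.0195, y* = 13.0195^0.22 ≈ 1.7588, c* = (1−0.57)·1.7588 ≈ 0.7563.
Maximizing c = f(k) − (n+δ)·k gives f'(k) = n+δ, i.e. 0.22·k^(0.22−1) = 0.077, so k_gold = (0.22/0.077)^(1/0.78) ≈ 3.8417.
y_gold = 3.8417^0.22 ≈ 1.3446, c_gold = y_gold − 0.077·k_gold ≈ 1.0488.
Gain: Δc = 1.0488 − 0.7563 ≈ 0.2925.

Δc ≈ 0.2925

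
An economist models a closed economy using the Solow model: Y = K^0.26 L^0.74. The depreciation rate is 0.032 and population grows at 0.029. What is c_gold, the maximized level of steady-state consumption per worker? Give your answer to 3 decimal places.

c_gold ≈ 1.232

The effective depreciation rate is n + δ = 0.029 + 0.032 = 0.061.
At the golden rule the marginal product of capital equals n+δ: 0.26·k^(0.26−1) = 0.061. Solving, k_gold = (0.26/0.061)^(1/0.74) ≈ 7.0936.
y_gold = 7.0936^0.26 ≈ 1.6643.
c_gold = y_gold − (n+δ)·k_gold = 1.6643 − 0.061·7.0936 ≈ 1.2316.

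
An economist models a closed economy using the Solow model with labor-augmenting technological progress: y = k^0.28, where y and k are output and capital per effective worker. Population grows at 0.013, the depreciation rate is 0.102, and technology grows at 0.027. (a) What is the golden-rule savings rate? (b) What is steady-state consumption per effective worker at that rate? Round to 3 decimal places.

Capital per effective worker breaks even when investment replaces (n + g + δ)·k; here n + g + δ = 0.142.
For Cobb-Douglas, s_gold equals capital's share: s_gold = 0.28.
Golden rule sets MPK = n+g+δ: 0.28·k^(0.28−1) = 0.142, so k_gold = (0.28/0.142)^(1/0.72) ≈ 2.5677.
y_gold = 2.5677^0.28 ≈ 1.3022; c_gold = (1−0.28)·y_gold ≈ 0.9376.

(a) s_gold = 0.280; (b) c_gold ≈ 0.938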